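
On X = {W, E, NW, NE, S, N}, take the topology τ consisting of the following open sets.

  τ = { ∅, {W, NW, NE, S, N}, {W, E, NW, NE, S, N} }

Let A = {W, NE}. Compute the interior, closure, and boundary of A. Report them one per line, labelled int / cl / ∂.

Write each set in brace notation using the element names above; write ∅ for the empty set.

int(A) = ∅
cl(A)  = {W, E, NW, NE, S, N}
∂A     = {W, E, NW, NE, S, N}

open subsets of A: ∅; so int(A) = ∅
closure: X∖int(X∖A) = X∖∅ = {W, E, NW, NE, S, N}
∂A = {W, E, NW, NE, S, N} minus ∅ = {W, E, NW, NE, S, N}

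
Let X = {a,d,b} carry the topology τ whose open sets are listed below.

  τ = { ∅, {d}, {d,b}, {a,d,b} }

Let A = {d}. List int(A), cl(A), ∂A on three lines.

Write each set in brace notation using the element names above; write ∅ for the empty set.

int(A) = {d}
cl(A)  = {a,d,b}
∂A     = {a,b}

interior: largest open inside A is {d} (from ∅, {d})
cl via duality: int({a,b}) = ∅, so X∖∅ = {a,d,b}
cl∖int = {a,b}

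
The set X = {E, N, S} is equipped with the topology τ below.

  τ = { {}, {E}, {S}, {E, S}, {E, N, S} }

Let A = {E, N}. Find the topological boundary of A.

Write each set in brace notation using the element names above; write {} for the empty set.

U open, U⊆A: {}, {E}. int(A) = ⋃ = {E}
X∖A={S}, int(X∖A)={S}, hence cl(A)={E, N}
∂A: remove int from cl → {N}

{N}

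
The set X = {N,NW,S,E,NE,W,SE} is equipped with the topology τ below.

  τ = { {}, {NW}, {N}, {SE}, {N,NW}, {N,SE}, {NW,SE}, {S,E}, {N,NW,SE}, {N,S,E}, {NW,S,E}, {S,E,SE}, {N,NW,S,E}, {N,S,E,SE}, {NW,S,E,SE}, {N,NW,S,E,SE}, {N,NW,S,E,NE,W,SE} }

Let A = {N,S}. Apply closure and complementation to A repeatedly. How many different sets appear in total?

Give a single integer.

cl via duality: int({NW,E,NE,W,SE}) = {NW,SE}, so X∖{NW,SE} = {N,S,E,NE,W}
Write k for closure, c for complement:
  1. A     = {N,S}
  2. kA    = {N,S,E,NE,W}
  3. cA    = {NW,E,NE,W,SE}
  4. ckA   = {NW,SE}
  5. kcA   = {NW,S,E,NE,W,SE}
  6. kckA  = {NW,NE,W,SE}
  7. ckcA  = {N}
  8. ckckA = {N,S,E}
  9. kckcA = {N,NE,W}
  10. ckckcA = {NW,S,E,SE}
applying k or c yields no new set

10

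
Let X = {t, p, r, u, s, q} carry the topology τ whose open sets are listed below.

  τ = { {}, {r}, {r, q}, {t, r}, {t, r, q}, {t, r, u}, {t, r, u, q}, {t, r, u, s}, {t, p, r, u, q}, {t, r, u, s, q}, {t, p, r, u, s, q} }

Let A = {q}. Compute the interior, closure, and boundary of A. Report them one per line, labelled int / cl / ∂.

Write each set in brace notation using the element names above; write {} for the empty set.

opens ⊆ A: {}; union → int = {}
complement {t, p, r, u, s}; its interior {t, r, u, s}; cl(A) = X∖{t, r, u, s} = {p, q}
boundary = {p, q} ∖ {} = {p, q}

int(A) = {}
cl(A)  = {p, q}
∂A     = {p, q}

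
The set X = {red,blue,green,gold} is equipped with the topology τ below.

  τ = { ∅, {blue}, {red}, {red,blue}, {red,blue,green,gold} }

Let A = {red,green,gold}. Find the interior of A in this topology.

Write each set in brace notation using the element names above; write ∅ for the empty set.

U open, U⊆A: ∅, {red}. int(A) = ⋃ = {red}

{red}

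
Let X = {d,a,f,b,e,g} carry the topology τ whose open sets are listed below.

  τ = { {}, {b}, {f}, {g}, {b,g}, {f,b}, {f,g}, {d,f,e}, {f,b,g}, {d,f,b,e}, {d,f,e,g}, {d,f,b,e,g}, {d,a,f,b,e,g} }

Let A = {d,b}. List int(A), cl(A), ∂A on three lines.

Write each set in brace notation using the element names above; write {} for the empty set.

interior: largest open inside A is {b} (from {}, {b})
cl via duality: int({a,f,e,g}) = {f,g}, so X∖{f,g} = {d,a,b,e}
cl∖int = {d,a,e}

int(A) = {b}
cl(A)  = {d,a,b,e}
∂A     = {d,a,e}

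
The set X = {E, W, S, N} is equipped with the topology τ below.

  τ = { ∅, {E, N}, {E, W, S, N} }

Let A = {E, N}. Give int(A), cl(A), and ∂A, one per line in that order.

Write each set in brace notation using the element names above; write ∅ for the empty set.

int(A) = {E, N}
cl(A)  = {E, W, S, N}
∂A     = {W, S}

interior: largest open inside A is {E, N} (from ∅, {E, N})
cl via duality: int({W, S}) = ∅, so X∖∅ = {E, W, S, N}
cl∖int = {W, S}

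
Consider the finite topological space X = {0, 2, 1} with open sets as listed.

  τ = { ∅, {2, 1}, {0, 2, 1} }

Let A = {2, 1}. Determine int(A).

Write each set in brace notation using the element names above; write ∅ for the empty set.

{2, 1}

U open, U⊆A: ∅, {2, 1}. int(A) = ⋃ = {2, 1}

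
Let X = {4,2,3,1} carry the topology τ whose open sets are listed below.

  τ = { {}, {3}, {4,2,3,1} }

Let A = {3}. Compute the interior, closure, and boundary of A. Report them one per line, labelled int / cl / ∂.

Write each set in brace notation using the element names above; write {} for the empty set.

int(A) = {3}
cl(A)  = {4,2,3,1}
∂A     = {4,2,1}

opens ⊆ A: {}, {3}; union → int = {3}
complement {4,2,1}; its interior {}; cl(A) = X∖{} = {4,2,3,1}
boundary = {4,2,3,1} ∖ {3} = {4,2,1}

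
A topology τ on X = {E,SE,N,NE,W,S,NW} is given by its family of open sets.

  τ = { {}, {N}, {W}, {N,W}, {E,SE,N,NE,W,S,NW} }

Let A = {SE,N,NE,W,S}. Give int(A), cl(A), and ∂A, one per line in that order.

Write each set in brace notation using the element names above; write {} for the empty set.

opens ⊆ A: {}, {W}, {N}, {N,W}; union → int = {N,W}
complement {E,NW}; its interior {}; cl(A) = X∖{} = {E,SE,N,NE,W,S,NW}
boundary = {E,SE,N,NE,W,S,NW} ∖ {N,W} = {E,SE,NE,S,NW}

int(A) = {N,W}
cl(A)  = {E,SE,N,NE,W,S,NW}
∂A     = {E,SE,NE,S,NW}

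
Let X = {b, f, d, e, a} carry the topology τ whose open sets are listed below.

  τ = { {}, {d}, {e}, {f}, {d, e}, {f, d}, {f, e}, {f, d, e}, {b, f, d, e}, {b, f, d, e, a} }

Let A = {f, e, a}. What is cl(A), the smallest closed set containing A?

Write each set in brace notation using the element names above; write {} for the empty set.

cl via duality: int({b, d}) = {d}, so X∖{d} = {b, f, e, a}

{b, f, e, a}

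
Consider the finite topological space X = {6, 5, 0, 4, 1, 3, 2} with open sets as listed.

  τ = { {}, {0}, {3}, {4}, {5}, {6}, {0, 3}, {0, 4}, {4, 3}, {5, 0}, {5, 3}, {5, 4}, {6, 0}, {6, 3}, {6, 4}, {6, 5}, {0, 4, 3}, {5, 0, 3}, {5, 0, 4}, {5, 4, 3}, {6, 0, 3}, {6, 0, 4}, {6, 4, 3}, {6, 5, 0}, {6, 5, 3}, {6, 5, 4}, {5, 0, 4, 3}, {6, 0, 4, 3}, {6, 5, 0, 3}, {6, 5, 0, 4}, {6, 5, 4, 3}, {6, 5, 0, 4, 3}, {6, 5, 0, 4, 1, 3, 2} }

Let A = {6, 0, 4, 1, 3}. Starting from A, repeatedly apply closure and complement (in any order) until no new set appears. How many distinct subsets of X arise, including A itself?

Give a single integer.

cl via duality: int({5, 2}) = {5}, so X∖{5} = {6, 0, 4, 1, 3, 2}
Write k for closure, c for complement:
  1. A     = {6, 0, 4, 1, 3}
  2. kA    = {6, 0, 4, 1, 3, 2}
  3. cA    = {5, 2}
  4. ckA   = {5}
  5. kcA   = {5, 1, 2}
  6. ckcA  = {6, 0, 4, 3}
applying k or c yields no new set

6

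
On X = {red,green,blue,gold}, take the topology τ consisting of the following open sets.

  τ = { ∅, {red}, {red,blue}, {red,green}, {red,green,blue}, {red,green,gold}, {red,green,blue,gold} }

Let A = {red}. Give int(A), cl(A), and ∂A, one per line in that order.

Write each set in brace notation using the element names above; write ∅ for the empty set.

int(A) = {red}
cl(A)  = {red,green,blue,gold}
∂A     = {green,blue,gold}

interior: largest open inside A is {red} (from ∅, {red})
cl via duality: int({green,blue,gold}) = ∅, so X∖∅ = {red,green,blue,gold}
cl∖int = {green,blue,gold}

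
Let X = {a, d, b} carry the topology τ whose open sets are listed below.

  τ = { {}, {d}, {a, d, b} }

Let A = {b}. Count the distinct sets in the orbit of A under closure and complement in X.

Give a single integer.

6

X∖A={a, d}, int(X∖A)={d}, hence cl(A)={a, b}
Orbit (k=closure, c=complement):
  1. A     = {b}
  2. kA    = {a, b}
  3. cA    = {a, d}
  4. ckA   = {d}
  5. kcA   = {a, d, b}
  6. ckcA  = {}
(closed under both — stop)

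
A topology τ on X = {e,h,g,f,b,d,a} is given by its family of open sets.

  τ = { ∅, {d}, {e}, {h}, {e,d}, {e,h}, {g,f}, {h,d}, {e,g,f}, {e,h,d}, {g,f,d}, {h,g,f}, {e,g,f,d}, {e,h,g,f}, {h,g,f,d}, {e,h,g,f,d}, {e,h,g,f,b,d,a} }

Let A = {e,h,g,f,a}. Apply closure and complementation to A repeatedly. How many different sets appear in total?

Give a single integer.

cl via duality: int({b,d}) = {d}, so X∖{d} = {e,h,g,f,b,a}
Write k for closure, c for complement:
  1. A     = {e,h,g,f,a}
  2. kA    = {e,h,g,f,b,a}
  3. cA    = {b,d}
  4. ckA   = {d}
  5. kcA   = {b,d,a}
  6. ckcA  = {e,h,g,f}
applying k or c yields no new set

6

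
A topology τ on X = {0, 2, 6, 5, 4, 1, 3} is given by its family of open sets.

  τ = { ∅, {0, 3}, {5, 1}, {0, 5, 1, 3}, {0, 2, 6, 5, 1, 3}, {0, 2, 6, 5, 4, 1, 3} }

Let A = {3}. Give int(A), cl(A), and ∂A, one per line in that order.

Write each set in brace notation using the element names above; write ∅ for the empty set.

int(A) = ∅
cl(A)  = {0, 2, 6, 4, 3}
∂A     = {0, 2, 6, 4, 3}

U open, U⊆A: ∅. int(A) = ⋃ = ∅
X∖A={0, 2, 6, 5, 4, 1}, int(X∖A)={5, 1}, hence cl(A)={0, 2, 6, 4, 3}
∂A: remove int from cl → {0, 2, 6, 4, 3}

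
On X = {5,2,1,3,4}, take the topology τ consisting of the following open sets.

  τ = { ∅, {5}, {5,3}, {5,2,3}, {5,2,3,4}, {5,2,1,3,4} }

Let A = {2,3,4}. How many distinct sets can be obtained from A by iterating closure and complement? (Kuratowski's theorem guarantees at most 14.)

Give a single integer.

closure: X∖int(X∖A) = X∖{5} = {2,1,3,4}
Let k=closure and c=complement:
  1. A     = {2,3,4}
  2. kA    = {2,1,3,4}
  3. cA    = {5,1}
  4. ckA   = {5}
  5. kcA   = {5,2,1,3,4}
  6. ckcA  = ∅
— saturated at 6

6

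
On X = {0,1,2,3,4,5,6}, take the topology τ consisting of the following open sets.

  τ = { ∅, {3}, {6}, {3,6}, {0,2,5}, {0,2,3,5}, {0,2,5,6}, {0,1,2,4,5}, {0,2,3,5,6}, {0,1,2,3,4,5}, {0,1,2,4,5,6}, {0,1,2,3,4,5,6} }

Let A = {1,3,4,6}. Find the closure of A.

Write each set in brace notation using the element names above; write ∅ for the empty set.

cl via duality: int({0,2,5}) = {0,2,5}, so X∖{0,2,5} = {1,3,4,6}

{1,3,4,6}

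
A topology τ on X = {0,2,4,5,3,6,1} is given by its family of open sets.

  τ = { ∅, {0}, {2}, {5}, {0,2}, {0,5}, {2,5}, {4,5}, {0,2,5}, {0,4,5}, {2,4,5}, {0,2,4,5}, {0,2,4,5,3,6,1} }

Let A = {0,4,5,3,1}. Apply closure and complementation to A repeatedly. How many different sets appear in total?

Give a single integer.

6

closure: X∖int(X∖A) = X∖{2} = {0,4,5,3,6,1}
Let k=closure and c=complement:
  1. A     = {0,4,5,3,1}
  2. kA    = {0,4,5,3,6,1}
  3. cA    = {2,6}
  4. ckA   = {2}
  5. kcA   = {2,3,6,1}
  6. ckcA  = {0,4,5}
— saturated at 6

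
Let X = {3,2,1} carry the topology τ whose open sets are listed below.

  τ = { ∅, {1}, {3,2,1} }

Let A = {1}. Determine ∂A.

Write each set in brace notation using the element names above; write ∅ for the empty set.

{3,2}

opens ⊆ A: ∅, {1}; union → int = {1}
complement {3,2}; its interior ∅; cl(A) = X∖∅ = {3,2,1}
boundary = {3,2,1} ∖ {1} = {3,2}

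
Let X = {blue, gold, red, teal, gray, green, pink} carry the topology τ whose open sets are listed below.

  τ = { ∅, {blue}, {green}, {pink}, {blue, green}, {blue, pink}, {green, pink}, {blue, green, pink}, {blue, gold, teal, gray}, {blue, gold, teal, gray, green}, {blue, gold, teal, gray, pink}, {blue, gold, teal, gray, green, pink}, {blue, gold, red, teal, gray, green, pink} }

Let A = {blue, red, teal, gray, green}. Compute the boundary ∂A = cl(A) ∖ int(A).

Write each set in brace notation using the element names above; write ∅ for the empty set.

opens ⊆ A: ∅, {green}, {blue}, {blue, green}; union → int = {blue, green}
complement {gold, pink}; its interior {pink}; cl(A) = X∖{pink} = {blue, gold, red, teal, gray, green}
boundary = {blue, gold, red, teal, gray, green} ∖ {blue, green} = {gold, red, teal, gray}

{gold, red, teal, gray}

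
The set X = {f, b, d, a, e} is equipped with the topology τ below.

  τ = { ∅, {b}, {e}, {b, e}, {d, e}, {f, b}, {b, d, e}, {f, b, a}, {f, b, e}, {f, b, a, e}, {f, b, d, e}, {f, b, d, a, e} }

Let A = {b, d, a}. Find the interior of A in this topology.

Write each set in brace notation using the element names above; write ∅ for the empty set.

{b}

open subsets of A: ∅, {b}; so int(A) = {b}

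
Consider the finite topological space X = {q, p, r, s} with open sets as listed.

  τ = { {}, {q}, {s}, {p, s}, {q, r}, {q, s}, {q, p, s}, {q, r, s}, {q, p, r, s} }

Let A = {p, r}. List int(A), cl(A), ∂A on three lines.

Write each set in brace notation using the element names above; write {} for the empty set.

U open, U⊆A: {}. int(A) = ⋃ = {}
X∖A={q, s}, int(X∖A)={q, s}, hence cl(A)={p, r}
∂A: remove int from cl → {p, r}

int(A) = {}
cl(A)  = {p, r}
∂A     = {p, r}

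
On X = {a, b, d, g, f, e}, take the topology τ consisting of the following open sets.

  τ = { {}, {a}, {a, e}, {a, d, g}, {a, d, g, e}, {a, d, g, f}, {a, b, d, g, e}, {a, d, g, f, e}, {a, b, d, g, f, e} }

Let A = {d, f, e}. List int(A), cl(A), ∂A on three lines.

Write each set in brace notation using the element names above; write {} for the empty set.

interior: largest open inside A is {} (from {})
cl via duality: int({a, b, g}) = {a}, so X∖{a} = {b, d, g, f, e}
cl∖int = {b, d, g, f, e}

int(A) = {}
cl(A)  = {b, d, g, f, e}
∂A     = {b, d, g, f, e}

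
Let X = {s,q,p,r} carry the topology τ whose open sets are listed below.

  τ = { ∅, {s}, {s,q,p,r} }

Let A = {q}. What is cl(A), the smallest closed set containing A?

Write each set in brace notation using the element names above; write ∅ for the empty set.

cl via duality: int({s,p,r}) = {s}, so X∖{s} = {q,p,r}

{q,p,r}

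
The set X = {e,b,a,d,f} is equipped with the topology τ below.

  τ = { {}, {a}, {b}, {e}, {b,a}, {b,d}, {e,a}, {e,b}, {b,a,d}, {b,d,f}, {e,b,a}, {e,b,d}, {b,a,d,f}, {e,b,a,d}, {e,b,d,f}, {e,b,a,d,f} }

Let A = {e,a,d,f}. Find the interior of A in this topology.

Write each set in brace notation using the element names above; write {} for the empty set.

{e,a}

interior: largest open inside A is {e,a} (from {}, {a}, {e}, {e,a})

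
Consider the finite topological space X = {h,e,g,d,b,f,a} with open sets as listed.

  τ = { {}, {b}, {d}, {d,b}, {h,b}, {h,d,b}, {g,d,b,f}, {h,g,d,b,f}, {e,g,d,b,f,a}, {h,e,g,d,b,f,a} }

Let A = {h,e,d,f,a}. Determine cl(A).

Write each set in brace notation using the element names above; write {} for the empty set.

complement {g,b}; its interior {b}; cl(A) = X∖{b} = {h,e,g,d,f,a}

{h,e,g,d,f,a}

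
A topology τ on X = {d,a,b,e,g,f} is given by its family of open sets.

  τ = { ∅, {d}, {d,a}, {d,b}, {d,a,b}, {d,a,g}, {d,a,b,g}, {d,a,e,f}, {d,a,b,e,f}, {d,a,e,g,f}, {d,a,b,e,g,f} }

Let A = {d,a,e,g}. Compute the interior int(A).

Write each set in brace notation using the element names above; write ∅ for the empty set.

{d,a,g}

U open, U⊆A: ∅, {d}, {d,a}, {d,a,g}. int(A) = ⋃ = {d,a,g}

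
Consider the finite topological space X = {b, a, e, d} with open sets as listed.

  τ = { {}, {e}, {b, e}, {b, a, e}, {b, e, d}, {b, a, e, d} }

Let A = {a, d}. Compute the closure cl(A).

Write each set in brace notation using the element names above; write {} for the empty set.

{a, d}

cl via duality: int({b, e}) = {b, e}, so X∖{b, e} = {a, d}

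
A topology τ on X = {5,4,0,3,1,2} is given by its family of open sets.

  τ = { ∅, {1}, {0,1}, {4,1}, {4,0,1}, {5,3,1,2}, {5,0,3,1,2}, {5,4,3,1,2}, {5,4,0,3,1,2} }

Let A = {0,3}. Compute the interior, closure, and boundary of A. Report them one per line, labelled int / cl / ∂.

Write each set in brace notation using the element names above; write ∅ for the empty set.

U open, U⊆A: ∅. int(A) = ⋃ = ∅
X∖A={5,4,1,2}, int(X∖A)={4,1}, hence cl(A)={5,0,3,2}
∂A: remove int from cl → {5,0,3,2}

int(A) = ∅
cl(A)  = {5,0,3,2}
∂A     = {5,0,3,2}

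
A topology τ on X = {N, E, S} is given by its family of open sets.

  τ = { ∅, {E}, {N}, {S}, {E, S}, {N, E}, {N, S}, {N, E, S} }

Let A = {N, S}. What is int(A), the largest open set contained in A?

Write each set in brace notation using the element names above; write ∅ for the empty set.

open subsets of A: ∅, {S}, {N}, {N, S}; so int(A) = {N, S}

{N, S}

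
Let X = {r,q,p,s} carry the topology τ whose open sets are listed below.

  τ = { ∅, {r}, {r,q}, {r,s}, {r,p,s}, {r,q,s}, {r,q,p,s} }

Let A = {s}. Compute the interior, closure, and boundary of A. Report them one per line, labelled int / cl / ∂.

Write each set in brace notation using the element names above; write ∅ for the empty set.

opens ⊆ A: ∅; union → int = ∅
complement {r,q,p}; its interior {r,q}; cl(A) = X∖{r,q} = {p,s}
boundary = {p,s} ∖ ∅ = {p,s}

int(A) = ∅
cl(A)  = {p,s}
∂A     = {p,s}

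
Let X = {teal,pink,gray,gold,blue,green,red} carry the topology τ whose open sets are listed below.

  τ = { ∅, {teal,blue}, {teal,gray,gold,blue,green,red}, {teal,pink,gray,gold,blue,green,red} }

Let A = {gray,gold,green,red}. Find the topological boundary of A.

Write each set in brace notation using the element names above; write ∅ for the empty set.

{pink,gray,gold,green,red}

open subsets of A: ∅; so int(A) = ∅
closure: X∖int(X∖A) = X∖{teal,blue} = {pink,gray,gold,green,red}
∂A = {pink,gray,gold,green,red} minus ∅ = {pink,gray,gold,green,red}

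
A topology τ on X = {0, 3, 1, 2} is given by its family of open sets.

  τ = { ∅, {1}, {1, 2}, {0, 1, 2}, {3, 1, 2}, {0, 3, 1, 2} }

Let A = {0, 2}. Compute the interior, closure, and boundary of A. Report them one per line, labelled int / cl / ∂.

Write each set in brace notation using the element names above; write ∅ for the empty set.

int(A) = ∅
cl(A)  = {0, 3, 2}
∂A     = {0, 3, 2}

U open, U⊆A: ∅. int(A) = ⋃ = ∅
X∖A={3, 1}, int(X∖A)={1}, hence cl(A)={0, 3, 2}
∂A: remove int from cl → {0, 3, 2}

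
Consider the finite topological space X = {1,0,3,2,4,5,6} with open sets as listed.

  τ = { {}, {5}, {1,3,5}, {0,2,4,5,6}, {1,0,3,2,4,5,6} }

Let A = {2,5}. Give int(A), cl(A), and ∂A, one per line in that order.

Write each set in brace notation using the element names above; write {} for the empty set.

opens ⊆ A: {}, {5}; union → int = {5}
complement {1,0,3,4,6}; its interior {}; cl(A) = X∖{} = {1,0,3,2,4,5,6}
boundary = {1,0,3,2,4,5,6} ∖ {5} = {1,0,3,2,4,6}

int(A) = {5}
cl(A)  = {1,0,3,2,4,5,6}
∂A     = {1,0,3,2,4,6}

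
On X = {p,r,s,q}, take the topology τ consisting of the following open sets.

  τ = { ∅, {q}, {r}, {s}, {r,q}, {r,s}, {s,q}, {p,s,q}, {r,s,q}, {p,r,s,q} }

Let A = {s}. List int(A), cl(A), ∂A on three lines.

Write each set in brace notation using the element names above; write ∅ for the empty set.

open subsets of A: ∅, {s}; so int(A) = {s}
closure: X∖int(X∖A) = X∖{r,q} = {p,s}
∂A = {p,s} minus {s} = {p}

int(A) = {s}
cl(A)  = {p,s}
∂A     = {p}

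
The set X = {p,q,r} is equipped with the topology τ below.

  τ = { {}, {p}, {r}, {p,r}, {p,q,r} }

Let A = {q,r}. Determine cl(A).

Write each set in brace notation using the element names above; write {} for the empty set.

{q,r}

complement {p}; its interior {p}; cl(A) = X∖{p} = {q,r}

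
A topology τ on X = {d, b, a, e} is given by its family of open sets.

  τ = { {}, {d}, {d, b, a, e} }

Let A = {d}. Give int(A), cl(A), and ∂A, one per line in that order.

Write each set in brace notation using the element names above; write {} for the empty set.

int(A) = {d}
cl(A)  = {d, b, a, e}
∂A     = {b, a, e}

open subsets of A: {}, {d}; so int(A) = {d}
closure: X∖int(X∖A) = X∖{} = {d, b, a, e}
∂A = {d, b, a, e} minus {d} = {b, a, e}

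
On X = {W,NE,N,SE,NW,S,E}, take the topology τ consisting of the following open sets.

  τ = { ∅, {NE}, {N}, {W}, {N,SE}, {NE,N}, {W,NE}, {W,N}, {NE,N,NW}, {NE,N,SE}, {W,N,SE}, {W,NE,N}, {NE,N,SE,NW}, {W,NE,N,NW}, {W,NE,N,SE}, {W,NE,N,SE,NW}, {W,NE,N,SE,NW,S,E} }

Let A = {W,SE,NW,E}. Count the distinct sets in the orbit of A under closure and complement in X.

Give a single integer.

X∖A={NE,N,S}, int(X∖A)={NE,N}, hence cl(A)={W,SE,NW,S,E}
Orbit (k=closure, c=complement):
  1. A     = {W,SE,NW,E}
  2. kA    = {W,SE,NW,S,E}
  3. cA    = {NE,N,S}
  4. ckA   = {NE,N}
  5. kcA   = {NE,N,SE,NW,S,E}
  6. ckcA  = {W}
  7. kckcA = {W,S,E}
  8. ckckcA = {NE,N,SE,NW}
(closed under both — stop)

8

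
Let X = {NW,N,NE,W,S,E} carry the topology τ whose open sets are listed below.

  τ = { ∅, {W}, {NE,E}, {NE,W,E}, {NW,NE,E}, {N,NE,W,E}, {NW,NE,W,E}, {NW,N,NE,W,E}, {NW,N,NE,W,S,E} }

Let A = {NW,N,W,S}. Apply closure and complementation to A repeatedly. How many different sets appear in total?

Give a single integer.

complement {NE,E}; its interior {NE,E}; cl(A) = X∖{NE,E} = {NW,N,W,S}
With k = closure, c = complement:
  1. A     = {NW,N,W,S}
  2. cA    = {NE,E}
  3. kcA   = {NW,N,NE,S,E}
  4. ckcA  = {W}
  5. kckcA = {N,W,S}
  6. ckckcA = {NW,NE,E}
k, c of each give nothing new

6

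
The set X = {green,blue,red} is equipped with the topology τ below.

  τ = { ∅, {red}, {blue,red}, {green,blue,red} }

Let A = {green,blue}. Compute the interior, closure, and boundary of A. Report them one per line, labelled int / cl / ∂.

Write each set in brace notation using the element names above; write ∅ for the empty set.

int(A) = ∅
cl(A)  = {green,blue}
∂A     = {green,blue}

U open, U⊆A: ∅. int(A) = ⋃ = ∅
X∖A={red}, int(X∖A)={red}, hence cl(A)={green,blue}
∂A: remove int from cl → {green,blue}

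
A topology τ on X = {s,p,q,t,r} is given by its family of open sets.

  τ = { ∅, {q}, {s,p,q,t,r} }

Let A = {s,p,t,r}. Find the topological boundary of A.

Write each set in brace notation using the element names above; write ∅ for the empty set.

{s,p,t,r}

opens ⊆ A: ∅; union → int = ∅
complement {q}; its interior {q}; cl(A) = X∖{q} = {s,p,t,r}
boundary = {s,p,t,r} ∖ ∅ = {s,p,t,r}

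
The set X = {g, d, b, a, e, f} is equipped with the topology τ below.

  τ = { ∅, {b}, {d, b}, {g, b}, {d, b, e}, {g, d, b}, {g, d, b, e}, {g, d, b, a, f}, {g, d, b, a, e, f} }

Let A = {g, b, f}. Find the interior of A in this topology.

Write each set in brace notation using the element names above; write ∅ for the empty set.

open subsets of A: ∅, {b}, {g, b}; so int(A) = {g, b}

{g, b}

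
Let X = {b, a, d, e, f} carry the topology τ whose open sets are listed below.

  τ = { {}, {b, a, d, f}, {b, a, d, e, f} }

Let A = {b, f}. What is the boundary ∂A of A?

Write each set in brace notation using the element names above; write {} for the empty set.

{b, a, d, e, f}

interior: largest open inside A is {} (from {})
cl via duality: int({a, d, e}) = {}, so X∖{} = {b, a, d, e, f}
cl∖int = {b, a, d, e, f}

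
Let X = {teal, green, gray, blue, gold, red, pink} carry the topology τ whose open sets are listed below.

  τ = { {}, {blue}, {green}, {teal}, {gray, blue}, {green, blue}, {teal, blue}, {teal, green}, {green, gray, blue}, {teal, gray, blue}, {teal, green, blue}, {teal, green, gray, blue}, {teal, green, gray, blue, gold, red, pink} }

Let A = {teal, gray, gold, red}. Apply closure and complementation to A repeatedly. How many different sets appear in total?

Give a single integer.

complement {green, blue, pink}; its interior {green, blue}; cl(A) = X∖{green, blue} = {teal, gray, gold, red, pink}
With k = closure, c = complement:
  1. A     = {teal, gray, gold, red}
  2. kA    = {teal, gray, gold, red, pink}
  3. cA    = {green, blue, pink}
  4. ckA   = {green, blue}
  5. kcA   = {green, gray, blue, gold, red, pink}
  6. ckcA  = {teal}
  7. kckcA = {teal, gold, red, pink}
  8. ckckcA = {green, gray, blue}
k, c of each give nothing new

8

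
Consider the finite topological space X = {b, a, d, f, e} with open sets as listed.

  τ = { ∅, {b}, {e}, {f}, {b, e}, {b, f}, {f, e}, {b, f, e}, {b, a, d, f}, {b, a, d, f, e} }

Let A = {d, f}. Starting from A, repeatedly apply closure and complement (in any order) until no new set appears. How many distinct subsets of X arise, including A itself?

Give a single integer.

6

X∖A={b, a, e}, int(X∖A)={b, e}, hence cl(A)={a, d, f}
Orbit (k=closure, c=complement):
  1. A     = {d, f}
  2. kA    = {a, d, f}
  3. cA    = {b, a, e}
  4. ckA   = {b, e}
  5. kcA   = {b, a, d, e}
  6. ckcA  = {f}
(closed under both — stop)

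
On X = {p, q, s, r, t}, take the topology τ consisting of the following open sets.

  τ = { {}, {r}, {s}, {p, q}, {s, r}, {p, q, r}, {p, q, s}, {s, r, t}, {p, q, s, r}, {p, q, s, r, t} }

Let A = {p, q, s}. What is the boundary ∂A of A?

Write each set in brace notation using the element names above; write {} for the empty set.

{t}

U open, U⊆A: {}, {s}, {p, q}, {p, q, s}. int(A) = ⋃ = {p, q, s}
X∖A={r, t}, int(X∖A)={r}, hence cl(A)={p, q, s, t}
∂A: remove int from cl → {t}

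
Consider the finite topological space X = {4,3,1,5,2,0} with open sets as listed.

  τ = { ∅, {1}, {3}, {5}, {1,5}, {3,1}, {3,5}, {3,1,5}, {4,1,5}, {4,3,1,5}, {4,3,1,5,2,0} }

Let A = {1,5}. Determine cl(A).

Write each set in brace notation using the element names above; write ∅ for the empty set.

X∖A={4,3,2,0}, int(X∖A)={3}, hence cl(A)={4,1,5,2,0}

{4,1,5,2,0}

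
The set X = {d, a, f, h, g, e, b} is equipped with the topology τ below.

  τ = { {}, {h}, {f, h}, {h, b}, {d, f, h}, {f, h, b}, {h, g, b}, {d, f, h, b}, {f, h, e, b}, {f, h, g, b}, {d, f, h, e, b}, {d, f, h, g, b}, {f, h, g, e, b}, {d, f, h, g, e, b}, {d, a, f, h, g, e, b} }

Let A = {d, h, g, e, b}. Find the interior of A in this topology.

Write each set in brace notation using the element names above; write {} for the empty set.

open subsets of A: {}, {h}, {h, b}, {h, g, b}; so int(A) = {h, g, b}

{h, g, b}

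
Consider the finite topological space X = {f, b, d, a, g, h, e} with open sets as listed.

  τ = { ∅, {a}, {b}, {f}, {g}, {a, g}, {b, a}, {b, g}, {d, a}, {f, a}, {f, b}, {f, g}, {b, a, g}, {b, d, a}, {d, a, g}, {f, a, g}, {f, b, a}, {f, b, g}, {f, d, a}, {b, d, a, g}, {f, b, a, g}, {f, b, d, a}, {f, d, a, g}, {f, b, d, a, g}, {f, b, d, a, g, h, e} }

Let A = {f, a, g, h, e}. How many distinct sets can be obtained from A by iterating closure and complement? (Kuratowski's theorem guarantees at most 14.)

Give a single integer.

cl via duality: int({b, d}) = {b}, so X∖{b} = {f, d, a, g, h, e}
Write k for closure, c for complement:
  1. A     = {f, a, g, h, e}
  2. kA    = {f, d, a, g, h, e}
  3. cA    = {b, d}
  4. ckA   = {b}
  5. kcA   = {b, d, h, e}
  6. kckA  = {b, h, e}
  7. ckcA  = {f, a, g}
  8. ckckA = {f, d, a, g}
applying k or c yields no new set

8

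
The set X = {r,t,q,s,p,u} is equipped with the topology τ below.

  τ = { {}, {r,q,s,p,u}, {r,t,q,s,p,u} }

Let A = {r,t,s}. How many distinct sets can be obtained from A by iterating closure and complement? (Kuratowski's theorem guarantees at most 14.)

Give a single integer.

closure: X∖int(X∖A) = X∖{} = {r,t,q,s,p,u}
Let k=closure and c=complement:
  1. A     = {r,t,s}
  2. kA    = {r,t,q,s,p,u}
  3. cA    = {q,p,u}
  4. ckA   = {}
— saturated at 4

4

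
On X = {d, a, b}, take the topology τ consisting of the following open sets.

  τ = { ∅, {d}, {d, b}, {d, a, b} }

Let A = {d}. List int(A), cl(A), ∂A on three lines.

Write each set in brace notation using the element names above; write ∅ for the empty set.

int(A) = {d}
cl(A)  = {d, a, b}
∂A     = {a, b}

interior: largest open inside A is {d} (from ∅, {d})
cl via duality: int({a, b}) = ∅, so X∖∅ = {d, a, b}
cl∖int = {a, b}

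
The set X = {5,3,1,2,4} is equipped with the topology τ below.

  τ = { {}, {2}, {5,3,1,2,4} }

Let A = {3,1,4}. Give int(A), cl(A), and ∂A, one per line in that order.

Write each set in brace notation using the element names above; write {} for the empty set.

U open, U⊆A: {}. int(A) = ⋃ = {}
X∖A={5,2}, int(X∖A)={2}, hence cl(A)={5,3,1,4}
∂A: remove int from cl → {5,3,1,4}

int(A) = {}
cl(A)  = {5,3,1,4}
∂A     = {5,3,1,4}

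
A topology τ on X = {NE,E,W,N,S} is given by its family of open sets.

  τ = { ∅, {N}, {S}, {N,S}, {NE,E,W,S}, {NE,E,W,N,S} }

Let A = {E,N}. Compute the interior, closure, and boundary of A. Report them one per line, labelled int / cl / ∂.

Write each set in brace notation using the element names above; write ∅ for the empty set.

int(A) = {N}
cl(A)  = {NE,E,W,N}
∂A     = {NE,E,W}

U open, U⊆A: ∅, {N}. int(A) = ⋃ = {N}
X∖A={NE,W,S}, int(X∖A)={S}, hence cl(A)={NE,E,W,N}
∂A: remove int from cl → {NE,E,W}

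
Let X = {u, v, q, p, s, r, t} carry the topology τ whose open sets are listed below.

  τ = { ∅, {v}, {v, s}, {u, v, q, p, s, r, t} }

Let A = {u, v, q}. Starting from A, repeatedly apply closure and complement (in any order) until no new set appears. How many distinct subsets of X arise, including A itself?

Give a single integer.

6

cl via duality: int({p, s, r, t}) = ∅, so X∖∅ = {u, v, q, p, s, r, t}
Write k for closure, c for complement:
  1. A     = {u, v, q}
  2. kA    = {u, v, q, p, s, r, t}
  3. cA    = {p, s, r, t}
  4. ckA   = ∅
  5. kcA   = {u, q, p, s, r, t}
  6. ckcA  = {v}
applying k or c yields no new set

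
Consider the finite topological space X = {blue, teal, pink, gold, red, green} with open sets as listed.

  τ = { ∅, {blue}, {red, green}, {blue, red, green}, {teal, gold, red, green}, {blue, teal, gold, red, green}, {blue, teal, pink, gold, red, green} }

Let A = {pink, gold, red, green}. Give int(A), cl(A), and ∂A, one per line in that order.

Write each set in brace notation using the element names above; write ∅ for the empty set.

int(A) = {red, green}
cl(A)  = {teal, pink, gold, red, green}
∂A     = {teal, pink, gold}

interior: largest open inside A is {red, green} (from ∅, {red, green})
cl via duality: int({blue, teal}) = {blue}, so X∖{blue} = {teal, pink, gold, red, green}
cl∖int = {teal, pink, gold}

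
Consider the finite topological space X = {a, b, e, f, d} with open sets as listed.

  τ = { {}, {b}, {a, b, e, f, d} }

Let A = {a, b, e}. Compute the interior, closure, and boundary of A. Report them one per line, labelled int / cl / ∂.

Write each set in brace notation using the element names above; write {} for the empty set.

open subsets of A: {}, {b}; so int(A) = {b}
closure: X∖int(X∖A) = X∖{} = {a, b, e, f, d}
∂A = {a, b, e, f, d} minus {b} = {a, e, f, d}

int(A) = {b}
cl(A)  = {a, b, e, f, d}
∂A     = {a, e, f, d}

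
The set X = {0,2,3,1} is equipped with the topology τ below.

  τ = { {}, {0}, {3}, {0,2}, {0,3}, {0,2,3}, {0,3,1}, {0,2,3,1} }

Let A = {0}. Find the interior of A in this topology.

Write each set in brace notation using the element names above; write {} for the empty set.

open subsets of A: {}, {0}; so int(A) = {0}

{0}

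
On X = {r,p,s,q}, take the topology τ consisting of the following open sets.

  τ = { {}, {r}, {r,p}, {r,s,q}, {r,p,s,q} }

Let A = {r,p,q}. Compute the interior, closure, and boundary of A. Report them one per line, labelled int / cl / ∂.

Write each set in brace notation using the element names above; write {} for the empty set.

int(A) = {r,p}
cl(A)  = {r,p,s,q}
∂A     = {s,q}

open subsets of A: {}, {r}, {r,p}; so int(A) = {r,p}
closure: X∖int(X∖A) = X∖{} = {r,p,s,q}
∂A = {r,p,s,q} minus {r,p} = {s,q}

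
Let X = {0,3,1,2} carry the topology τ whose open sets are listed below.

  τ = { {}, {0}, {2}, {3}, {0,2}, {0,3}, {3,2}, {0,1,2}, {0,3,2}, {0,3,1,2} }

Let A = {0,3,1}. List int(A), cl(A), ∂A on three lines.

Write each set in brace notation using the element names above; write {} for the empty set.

int(A) = {0,3}
cl(A)  = {0,3,1}
∂A     = {1}

opens ⊆ A: {}, {0}, {3}, {0,3}; union → int = {0,3}
complement {2}; its interior {2}; cl(A) = X∖{2} = {0,3,1}
boundary = {0,3,1} ∖ {0,3} = {1}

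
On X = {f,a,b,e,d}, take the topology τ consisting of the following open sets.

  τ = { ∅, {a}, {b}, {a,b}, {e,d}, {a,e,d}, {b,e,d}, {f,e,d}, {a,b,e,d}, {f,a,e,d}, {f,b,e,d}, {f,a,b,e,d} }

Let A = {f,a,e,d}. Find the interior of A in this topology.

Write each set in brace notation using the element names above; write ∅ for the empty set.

open subsets of A: ∅, {a}, {e,d}, {f,e,d}, {a,e,d}, {f,a,e,d}; so int(A) = {f,a,e,d}

{f,a,e,d}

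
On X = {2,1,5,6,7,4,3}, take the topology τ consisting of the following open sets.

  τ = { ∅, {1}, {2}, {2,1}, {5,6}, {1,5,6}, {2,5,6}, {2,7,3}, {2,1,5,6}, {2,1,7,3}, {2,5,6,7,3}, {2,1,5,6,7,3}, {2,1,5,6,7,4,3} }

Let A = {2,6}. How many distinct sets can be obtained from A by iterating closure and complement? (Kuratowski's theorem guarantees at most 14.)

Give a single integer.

complement {1,5,7,4,3}; its interior {1}; cl(A) = X∖{1} = {2,5,6,7,4,3}
With k = closure, c = complement:
  1. A     = {2,6}
  2. kA    = {2,5,6,7,4,3}
  3. cA    = {1,5,7,4,3}
  4. ckA   = {1}
  5. kcA   = {1,5,6,7,4,3}
  6. kckA  = {1,4}
  7. ckcA  = {2}
  8. ckckA = {2,5,6,7,3}
  9. kckcA = {2,7,4,3}
  10. ckckcA = {1,5,6}
  11. kckckcA = {1,5,6,4}
  12. ckckckcA = {2,7,3}
k, c of each give nothing new

12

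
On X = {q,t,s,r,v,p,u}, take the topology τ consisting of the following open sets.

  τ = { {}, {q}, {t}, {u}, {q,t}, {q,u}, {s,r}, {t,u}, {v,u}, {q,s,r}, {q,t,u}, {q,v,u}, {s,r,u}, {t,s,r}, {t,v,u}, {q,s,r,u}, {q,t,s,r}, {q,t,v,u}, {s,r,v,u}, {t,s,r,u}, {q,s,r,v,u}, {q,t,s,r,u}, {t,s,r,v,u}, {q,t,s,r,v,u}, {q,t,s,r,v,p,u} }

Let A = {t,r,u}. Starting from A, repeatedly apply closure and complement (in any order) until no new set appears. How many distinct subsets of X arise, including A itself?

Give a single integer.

12

X∖A={q,s,v,p}, int(X∖A)={q}, hence cl(A)={t,s,r,v,p,u}
Orbit (k=closure, c=complement):
  1. A     = {t,r,u}
  2. kA    = {t,s,r,v,p,u}
  3. cA    = {q,s,v,p}
  4. ckA   = {q}
  5. kcA   = {q,s,r,v,p}
  6. kckA  = {q,p}
  7. ckcA  = {t,u}
  8. ckckA = {t,s,r,v,u}
  9. kckcA = {t,v,p,u}
  10. ckckcA = {q,s,r}
  11. kckckcA = {q,s,r,p}
  12. ckckckcA = {t,v,u}
(closed under both — stop)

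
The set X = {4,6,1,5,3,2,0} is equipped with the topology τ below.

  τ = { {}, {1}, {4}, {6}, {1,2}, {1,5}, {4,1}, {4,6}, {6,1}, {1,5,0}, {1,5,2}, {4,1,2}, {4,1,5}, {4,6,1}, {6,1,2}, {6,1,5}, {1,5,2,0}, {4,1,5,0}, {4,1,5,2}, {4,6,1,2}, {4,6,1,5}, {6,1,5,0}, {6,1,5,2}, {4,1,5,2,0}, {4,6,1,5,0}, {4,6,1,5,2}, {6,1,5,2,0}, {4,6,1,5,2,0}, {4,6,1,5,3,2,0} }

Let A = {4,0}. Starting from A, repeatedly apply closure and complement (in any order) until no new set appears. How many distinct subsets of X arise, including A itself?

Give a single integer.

8

complement {6,1,5,3,2}; its interior {6,1,5,2}; cl(A) = X∖{6,1,5,2} = {4,3,0}
With k = closure, c = complement:
  1. A     = {4,0}
  2. kA    = {4,3,0}
  3. cA    = {6,1,5,3,2}
  4. ckA   = {6,1,5,2}
  5. kcA   = {6,1,5,3,2,0}
  6. ckcA  = {4}
  7. kckcA = {4,3}
  8. ckckcA = {6,1,5,2,0}
k, c of each give nothing new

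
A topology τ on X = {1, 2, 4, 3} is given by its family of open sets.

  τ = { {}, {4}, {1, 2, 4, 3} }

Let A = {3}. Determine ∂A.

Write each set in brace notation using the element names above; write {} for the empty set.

opens ⊆ A: {}; union → int = {}
complement {1, 2, 4}; its interior {4}; cl(A) = X∖{4} = {1, 2, 3}
boundary = {1, 2, 3} ∖ {} = {1, 2, 3}

{1, 2, 3}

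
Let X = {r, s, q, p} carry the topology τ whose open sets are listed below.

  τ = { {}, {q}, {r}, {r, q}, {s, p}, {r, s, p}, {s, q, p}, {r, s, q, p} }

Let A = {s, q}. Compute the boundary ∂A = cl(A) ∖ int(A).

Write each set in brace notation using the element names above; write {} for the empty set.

{s, p}

opens ⊆ A: {}, {q}; union → int = {q}
complement {r, p}; its interior {r}; cl(A) = X∖{r} = {s, q, p}
boundary = {s, q, p} ∖ {q} = {s, p}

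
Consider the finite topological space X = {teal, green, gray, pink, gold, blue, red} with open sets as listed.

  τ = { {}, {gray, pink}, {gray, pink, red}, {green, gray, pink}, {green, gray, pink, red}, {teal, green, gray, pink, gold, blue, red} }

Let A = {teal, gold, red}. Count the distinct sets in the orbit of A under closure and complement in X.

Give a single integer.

X∖A={green, gray, pink, blue}, int(X∖A)={green, gray, pink}, hence cl(A)={teal, gold, blue, red}
Orbit (k=closure, c=complement):
  1. A     = {teal, gold, red}
  2. kA    = {teal, gold, blue, red}
  3. cA    = {green, gray, pink, blue}
  4. ckA   = {green, gray, pink}
  5. kcA   = {teal, green, gray, pink, gold, blue, red}
  6. ckcA  = {}
(closed under both — stop)

6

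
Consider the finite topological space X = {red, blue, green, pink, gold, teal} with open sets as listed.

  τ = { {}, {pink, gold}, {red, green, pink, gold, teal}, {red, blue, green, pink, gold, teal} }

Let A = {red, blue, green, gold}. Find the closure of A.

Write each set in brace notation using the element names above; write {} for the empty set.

cl via duality: int({pink, teal}) = {}, so X∖{} = {red, blue, green, pink, gold, teal}

{red, blue, green, pink, gold, teal}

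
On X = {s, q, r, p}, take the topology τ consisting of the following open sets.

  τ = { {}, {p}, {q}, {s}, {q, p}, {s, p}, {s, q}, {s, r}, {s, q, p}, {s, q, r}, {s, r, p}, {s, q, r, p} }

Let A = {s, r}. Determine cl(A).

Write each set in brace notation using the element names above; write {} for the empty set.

{s, r}

X∖A={q, p}, int(X∖A)={q, p}, hence cl(A)={s, r}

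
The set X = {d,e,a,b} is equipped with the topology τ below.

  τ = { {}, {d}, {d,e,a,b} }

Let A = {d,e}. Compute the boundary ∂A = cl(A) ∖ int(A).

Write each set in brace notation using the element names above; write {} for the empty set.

{e,a,b}

interior: largest open inside A is {d} (from {}, {d})
cl via duality: int({a,b}) = {}, so X∖{} = {d,e,a,b}
cl∖int = {e,a,b}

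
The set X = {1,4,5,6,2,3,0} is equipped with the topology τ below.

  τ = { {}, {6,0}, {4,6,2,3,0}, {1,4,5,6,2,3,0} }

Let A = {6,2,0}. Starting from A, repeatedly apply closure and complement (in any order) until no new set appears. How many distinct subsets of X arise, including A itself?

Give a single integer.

6

X∖A={1,4,5,3}, int(X∖A)={}, hence cl(A)={1,4,5,6,2,3,0}
Orbit (k=closure, c=complement):
  1. A     = {6,2,0}
  2. kA    = {1,4,5,6,2,3,0}
  3. cA    = {1,4,5,3}
  4. ckA   = {}
  5. kcA   = {1,4,5,2,3}
  6. ckcA  = {6,0}
(closed under both — stop)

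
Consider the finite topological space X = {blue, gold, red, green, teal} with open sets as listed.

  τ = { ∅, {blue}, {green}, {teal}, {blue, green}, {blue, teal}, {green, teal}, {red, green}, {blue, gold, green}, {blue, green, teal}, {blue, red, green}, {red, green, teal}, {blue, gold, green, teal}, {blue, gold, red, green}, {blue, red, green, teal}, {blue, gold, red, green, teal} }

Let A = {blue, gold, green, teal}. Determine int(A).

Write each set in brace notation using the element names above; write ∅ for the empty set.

U open, U⊆A: ∅, {green}, {teal}, {blue}, {green, teal}, {blue, teal}, {blue, green}, {blue, gold, green}, {blue, green, teal}, {blue, gold, green, teal}. int(A) = ⋃ = {blue, gold, green, teal}

{blue, gold, green, teal}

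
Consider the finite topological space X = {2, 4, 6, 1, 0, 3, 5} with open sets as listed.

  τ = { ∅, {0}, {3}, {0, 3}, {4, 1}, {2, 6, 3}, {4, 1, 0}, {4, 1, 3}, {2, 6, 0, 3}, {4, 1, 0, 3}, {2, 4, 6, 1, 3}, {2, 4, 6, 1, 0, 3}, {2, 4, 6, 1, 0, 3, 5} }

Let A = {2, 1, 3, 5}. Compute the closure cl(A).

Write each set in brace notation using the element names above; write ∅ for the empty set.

{2, 4, 6, 1, 3, 5}

X∖A={4, 6, 0}, int(X∖A)={0}, hence cl(A)={2, 4, 6, 1, 3, 5}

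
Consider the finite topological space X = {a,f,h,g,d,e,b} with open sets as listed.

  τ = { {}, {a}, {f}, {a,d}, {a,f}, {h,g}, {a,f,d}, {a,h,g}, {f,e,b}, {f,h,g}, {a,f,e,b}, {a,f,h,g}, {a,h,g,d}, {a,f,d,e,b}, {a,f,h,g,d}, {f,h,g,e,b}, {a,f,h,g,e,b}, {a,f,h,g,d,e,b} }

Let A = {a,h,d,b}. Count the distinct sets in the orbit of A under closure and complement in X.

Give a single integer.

8

closure: X∖int(X∖A) = X∖{f} = {a,h,g,d,e,b}
Let k=closure and c=complement:
  1. A     = {a,h,d,b}
  2. kA    = {a,h,g,d,e,b}
  3. cA    = {f,g,e}
  4. ckA   = {f}
  5. kcA   = {f,h,g,e,b}
  6. kckA  = {f,e,b}
  7. ckcA  = {a,d}
  8. ckckA = {a,h,g,d}
— saturated at 8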